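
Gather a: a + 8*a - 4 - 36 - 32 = 9*a - 72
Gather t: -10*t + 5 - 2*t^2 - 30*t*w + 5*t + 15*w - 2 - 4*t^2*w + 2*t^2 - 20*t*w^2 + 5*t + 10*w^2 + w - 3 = -4*t^2*w + t*(-20*w^2 - 30*w) + 10*w^2 + 16*w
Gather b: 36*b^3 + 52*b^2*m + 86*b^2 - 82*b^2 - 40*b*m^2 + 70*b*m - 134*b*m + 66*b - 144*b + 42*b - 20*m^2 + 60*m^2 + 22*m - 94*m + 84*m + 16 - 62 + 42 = 36*b^3 + b^2*(52*m + 4) + b*(-40*m^2 - 64*m - 36) + 40*m^2 + 12*m - 4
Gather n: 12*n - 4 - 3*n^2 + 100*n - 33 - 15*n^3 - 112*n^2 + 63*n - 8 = -15*n^3 - 115*n^2 + 175*n - 45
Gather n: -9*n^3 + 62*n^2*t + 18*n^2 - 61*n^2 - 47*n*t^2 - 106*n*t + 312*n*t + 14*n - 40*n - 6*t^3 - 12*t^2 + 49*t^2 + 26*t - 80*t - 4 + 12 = -9*n^3 + n^2*(62*t - 43) + n*(-47*t^2 + 206*t - 26) - 6*t^3 + 37*t^2 - 54*t + 8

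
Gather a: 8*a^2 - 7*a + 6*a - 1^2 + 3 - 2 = 8*a^2 - a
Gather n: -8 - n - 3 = -n - 11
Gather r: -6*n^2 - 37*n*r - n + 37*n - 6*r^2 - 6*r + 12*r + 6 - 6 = -6*n^2 + 36*n - 6*r^2 + r*(6 - 37*n)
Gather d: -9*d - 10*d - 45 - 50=-19*d - 95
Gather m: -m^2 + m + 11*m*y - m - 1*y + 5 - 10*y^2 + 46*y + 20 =-m^2 + 11*m*y - 10*y^2 + 45*y + 25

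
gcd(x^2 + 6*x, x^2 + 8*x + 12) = x + 6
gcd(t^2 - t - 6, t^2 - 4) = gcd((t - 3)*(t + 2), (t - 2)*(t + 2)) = t + 2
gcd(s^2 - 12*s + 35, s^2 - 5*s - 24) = 1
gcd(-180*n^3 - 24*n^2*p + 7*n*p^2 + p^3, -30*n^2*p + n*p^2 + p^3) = -30*n^2 + n*p + p^2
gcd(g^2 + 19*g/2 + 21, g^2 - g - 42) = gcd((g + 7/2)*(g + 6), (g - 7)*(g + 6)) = g + 6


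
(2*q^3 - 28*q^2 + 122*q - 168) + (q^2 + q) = 2*q^3 - 27*q^2 + 123*q - 168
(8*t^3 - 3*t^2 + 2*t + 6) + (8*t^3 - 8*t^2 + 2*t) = 16*t^3 - 11*t^2 + 4*t + 6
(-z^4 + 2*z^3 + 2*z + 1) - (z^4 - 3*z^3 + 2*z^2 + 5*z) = -2*z^4 + 5*z^3 - 2*z^2 - 3*z + 1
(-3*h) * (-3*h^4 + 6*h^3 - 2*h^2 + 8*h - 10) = 9*h^5 - 18*h^4 + 6*h^3 - 24*h^2 + 30*h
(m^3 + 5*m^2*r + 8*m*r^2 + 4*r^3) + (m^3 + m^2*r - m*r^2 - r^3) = 2*m^3 + 6*m^2*r + 7*m*r^2 + 3*r^3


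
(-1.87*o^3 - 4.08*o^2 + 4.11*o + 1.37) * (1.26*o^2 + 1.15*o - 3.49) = -2.3562*o^5 - 7.2913*o^4 + 7.0129*o^3 + 20.6919*o^2 - 12.7684*o - 4.7813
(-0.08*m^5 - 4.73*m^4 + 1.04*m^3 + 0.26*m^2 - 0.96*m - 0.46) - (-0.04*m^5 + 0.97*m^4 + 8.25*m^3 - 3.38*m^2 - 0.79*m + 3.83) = -0.04*m^5 - 5.7*m^4 - 7.21*m^3 + 3.64*m^2 - 0.17*m - 4.29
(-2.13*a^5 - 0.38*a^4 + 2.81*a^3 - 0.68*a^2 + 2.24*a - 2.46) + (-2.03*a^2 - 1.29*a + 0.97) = -2.13*a^5 - 0.38*a^4 + 2.81*a^3 - 2.71*a^2 + 0.95*a - 1.49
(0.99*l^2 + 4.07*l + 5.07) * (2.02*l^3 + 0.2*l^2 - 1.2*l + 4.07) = 1.9998*l^5 + 8.4194*l^4 + 9.8674*l^3 + 0.1593*l^2 + 10.4809*l + 20.6349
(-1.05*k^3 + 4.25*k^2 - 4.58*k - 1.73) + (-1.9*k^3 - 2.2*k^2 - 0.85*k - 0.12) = -2.95*k^3 + 2.05*k^2 - 5.43*k - 1.85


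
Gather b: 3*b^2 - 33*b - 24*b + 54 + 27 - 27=3*b^2 - 57*b + 54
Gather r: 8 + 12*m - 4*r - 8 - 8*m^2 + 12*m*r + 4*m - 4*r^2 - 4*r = -8*m^2 + 16*m - 4*r^2 + r*(12*m - 8)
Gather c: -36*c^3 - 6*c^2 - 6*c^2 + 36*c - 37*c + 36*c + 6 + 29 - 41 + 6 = -36*c^3 - 12*c^2 + 35*c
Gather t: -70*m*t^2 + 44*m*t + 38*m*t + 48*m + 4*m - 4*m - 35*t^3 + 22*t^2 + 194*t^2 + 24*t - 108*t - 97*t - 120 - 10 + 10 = 48*m - 35*t^3 + t^2*(216 - 70*m) + t*(82*m - 181) - 120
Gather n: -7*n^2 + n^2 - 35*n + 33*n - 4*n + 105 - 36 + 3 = -6*n^2 - 6*n + 72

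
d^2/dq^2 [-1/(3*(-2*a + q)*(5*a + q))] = 2*((2*a - q)^2 - (2*a - q)*(5*a + q) + (5*a + q)^2)/(3*(2*a - q)^3*(5*a + q)^3)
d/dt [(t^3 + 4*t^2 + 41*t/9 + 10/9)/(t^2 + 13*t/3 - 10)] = (27*t^4 + 234*t^3 - 465*t^2 - 2220*t - 1360)/(3*(9*t^4 + 78*t^3 - 11*t^2 - 780*t + 900))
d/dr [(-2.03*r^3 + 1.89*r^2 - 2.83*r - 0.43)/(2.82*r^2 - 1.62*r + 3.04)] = (-5.7246*r^4 + 6.5772*r^3 - 13.5948*r^2 + 13.9164*r - 9.2998)/(7.9524*r^4 - 9.1368*r^3 + 19.77*r^2 - 9.8496*r + 9.2416)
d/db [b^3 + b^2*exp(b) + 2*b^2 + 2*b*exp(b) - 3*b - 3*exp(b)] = b^2*exp(b) + 3*b^2 + 4*b*exp(b) + 4*b - exp(b) - 3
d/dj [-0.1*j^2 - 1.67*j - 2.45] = -0.2*j - 1.67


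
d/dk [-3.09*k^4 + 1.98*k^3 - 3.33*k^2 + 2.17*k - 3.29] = -12.36*k^3 + 5.94*k^2 - 6.66*k + 2.17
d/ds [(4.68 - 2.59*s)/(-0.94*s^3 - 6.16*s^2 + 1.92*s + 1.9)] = (-4.8692*s^3 - 2.7568*s^2 + 57.6576*s - 13.9066)/(0.8836*s^6 + 11.5808*s^5 + 34.336*s^4 - 27.2264*s^3 - 19.7216*s^2 + 7.296*s + 3.61)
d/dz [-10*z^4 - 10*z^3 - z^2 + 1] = 2*z*(-20*z^2 - 15*z - 1)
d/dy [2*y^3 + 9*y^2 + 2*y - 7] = 6*y^2 + 18*y + 2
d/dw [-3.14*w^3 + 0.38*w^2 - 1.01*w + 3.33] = -9.42*w^2 + 0.76*w - 1.01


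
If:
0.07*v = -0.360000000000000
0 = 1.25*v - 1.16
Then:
No Solution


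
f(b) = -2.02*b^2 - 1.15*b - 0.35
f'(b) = -4.04*b - 1.15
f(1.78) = -8.80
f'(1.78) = -8.34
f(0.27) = -0.81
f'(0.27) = -2.24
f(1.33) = -5.45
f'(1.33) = -6.52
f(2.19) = -12.56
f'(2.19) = -10.00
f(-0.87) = -0.88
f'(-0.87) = 2.36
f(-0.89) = -0.93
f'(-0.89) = 2.45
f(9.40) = -189.65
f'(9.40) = -39.13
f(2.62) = -17.23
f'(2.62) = -11.73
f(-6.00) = -66.17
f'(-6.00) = 23.09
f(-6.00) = -66.17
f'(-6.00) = 23.09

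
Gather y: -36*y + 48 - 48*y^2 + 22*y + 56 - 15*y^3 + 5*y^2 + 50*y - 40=-15*y^3 - 43*y^2 + 36*y + 64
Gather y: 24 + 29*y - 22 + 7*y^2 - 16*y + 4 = 7*y^2 + 13*y + 6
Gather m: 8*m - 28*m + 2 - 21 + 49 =30 - 20*m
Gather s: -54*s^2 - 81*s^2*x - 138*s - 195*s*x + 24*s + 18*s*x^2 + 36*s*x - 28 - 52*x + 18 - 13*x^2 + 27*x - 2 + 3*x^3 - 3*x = s^2*(-81*x - 54) + s*(18*x^2 - 159*x - 114) + 3*x^3 - 13*x^2 - 28*x - 12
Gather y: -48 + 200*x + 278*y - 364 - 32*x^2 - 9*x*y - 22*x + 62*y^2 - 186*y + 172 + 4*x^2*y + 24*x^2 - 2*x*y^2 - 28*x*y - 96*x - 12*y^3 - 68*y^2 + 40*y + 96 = -8*x^2 + 82*x - 12*y^3 + y^2*(-2*x - 6) + y*(4*x^2 - 37*x + 132) - 144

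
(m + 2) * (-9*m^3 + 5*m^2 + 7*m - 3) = -9*m^4 - 13*m^3 + 17*m^2 + 11*m - 6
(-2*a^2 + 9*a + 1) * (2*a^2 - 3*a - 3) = -4*a^4 + 24*a^3 - 19*a^2 - 30*a - 3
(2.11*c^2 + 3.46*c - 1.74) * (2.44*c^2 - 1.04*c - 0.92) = 5.1484*c^4 + 6.248*c^3 - 9.7852*c^2 - 1.3736*c + 1.6008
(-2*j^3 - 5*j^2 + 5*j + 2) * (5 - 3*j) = 6*j^4 + 5*j^3 - 40*j^2 + 19*j + 10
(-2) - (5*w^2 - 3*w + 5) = -5*w^2 + 3*w - 7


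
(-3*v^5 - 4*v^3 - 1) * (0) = 0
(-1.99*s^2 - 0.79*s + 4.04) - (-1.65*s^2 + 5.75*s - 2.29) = -0.34*s^2 - 6.54*s + 6.33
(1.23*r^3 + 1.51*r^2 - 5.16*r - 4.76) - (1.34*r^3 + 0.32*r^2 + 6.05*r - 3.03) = -0.11*r^3 + 1.19*r^2 - 11.21*r - 1.73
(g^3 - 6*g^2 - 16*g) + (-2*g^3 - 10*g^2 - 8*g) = -g^3 - 16*g^2 - 24*g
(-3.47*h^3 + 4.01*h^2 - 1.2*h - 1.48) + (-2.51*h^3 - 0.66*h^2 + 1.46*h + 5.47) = -5.98*h^3 + 3.35*h^2 + 0.26*h + 3.99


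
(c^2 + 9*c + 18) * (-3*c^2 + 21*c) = -3*c^4 - 6*c^3 + 135*c^2 + 378*c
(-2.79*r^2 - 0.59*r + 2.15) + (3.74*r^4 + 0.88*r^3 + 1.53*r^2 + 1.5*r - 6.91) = 3.74*r^4 + 0.88*r^3 - 1.26*r^2 + 0.91*r - 4.76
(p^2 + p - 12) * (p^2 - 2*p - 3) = p^4 - p^3 - 17*p^2 + 21*p + 36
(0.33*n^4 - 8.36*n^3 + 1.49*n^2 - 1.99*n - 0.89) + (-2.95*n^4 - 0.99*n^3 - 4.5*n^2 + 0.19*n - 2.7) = -2.62*n^4 - 9.35*n^3 - 3.01*n^2 - 1.8*n - 3.59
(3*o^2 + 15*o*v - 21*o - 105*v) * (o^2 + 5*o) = 3*o^4 + 15*o^3*v - 6*o^3 - 30*o^2*v - 105*o^2 - 525*o*v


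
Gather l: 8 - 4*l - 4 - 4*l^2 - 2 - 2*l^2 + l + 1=-6*l^2 - 3*l + 3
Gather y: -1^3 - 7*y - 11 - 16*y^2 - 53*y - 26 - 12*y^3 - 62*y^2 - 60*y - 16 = -12*y^3 - 78*y^2 - 120*y - 54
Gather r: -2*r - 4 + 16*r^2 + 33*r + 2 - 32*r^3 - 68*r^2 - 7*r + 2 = -32*r^3 - 52*r^2 + 24*r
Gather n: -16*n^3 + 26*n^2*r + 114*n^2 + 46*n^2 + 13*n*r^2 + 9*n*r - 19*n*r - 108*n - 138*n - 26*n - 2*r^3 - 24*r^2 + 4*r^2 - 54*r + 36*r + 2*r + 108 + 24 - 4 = -16*n^3 + n^2*(26*r + 160) + n*(13*r^2 - 10*r - 272) - 2*r^3 - 20*r^2 - 16*r + 128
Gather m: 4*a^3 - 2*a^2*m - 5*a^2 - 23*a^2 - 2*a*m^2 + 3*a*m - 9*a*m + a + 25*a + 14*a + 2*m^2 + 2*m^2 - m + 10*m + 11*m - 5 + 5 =4*a^3 - 28*a^2 + 40*a + m^2*(4 - 2*a) + m*(-2*a^2 - 6*a + 20)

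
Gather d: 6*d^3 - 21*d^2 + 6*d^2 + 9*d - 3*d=6*d^3 - 15*d^2 + 6*d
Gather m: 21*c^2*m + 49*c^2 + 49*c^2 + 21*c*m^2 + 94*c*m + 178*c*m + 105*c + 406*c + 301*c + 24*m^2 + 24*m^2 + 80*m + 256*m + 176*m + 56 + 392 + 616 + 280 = 98*c^2 + 812*c + m^2*(21*c + 48) + m*(21*c^2 + 272*c + 512) + 1344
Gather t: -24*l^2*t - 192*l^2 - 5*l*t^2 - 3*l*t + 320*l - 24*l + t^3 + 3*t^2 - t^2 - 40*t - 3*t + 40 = -192*l^2 + 296*l + t^3 + t^2*(2 - 5*l) + t*(-24*l^2 - 3*l - 43) + 40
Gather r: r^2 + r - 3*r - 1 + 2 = r^2 - 2*r + 1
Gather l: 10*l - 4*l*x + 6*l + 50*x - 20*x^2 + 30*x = l*(16 - 4*x) - 20*x^2 + 80*x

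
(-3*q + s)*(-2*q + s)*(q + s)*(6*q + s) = 36*q^4 + 12*q^3*s - 23*q^2*s^2 + 2*q*s^3 + s^4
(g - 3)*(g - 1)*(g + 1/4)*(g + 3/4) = g^4 - 3*g^3 - 13*g^2/16 + 9*g/4 + 9/16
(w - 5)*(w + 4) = w^2 - w - 20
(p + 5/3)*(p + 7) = p^2 + 26*p/3 + 35/3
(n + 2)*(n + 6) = n^2 + 8*n + 12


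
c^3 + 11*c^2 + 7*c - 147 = (c - 3)*(c + 7)^2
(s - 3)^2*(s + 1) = s^3 - 5*s^2 + 3*s + 9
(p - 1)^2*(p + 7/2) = p^3 + 3*p^2/2 - 6*p + 7/2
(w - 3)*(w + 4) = w^2 + w - 12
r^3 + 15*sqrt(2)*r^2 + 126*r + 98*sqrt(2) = (r + sqrt(2))*(r + 7*sqrt(2))^2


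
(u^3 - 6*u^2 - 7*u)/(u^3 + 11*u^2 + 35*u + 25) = u*(u - 7)/(u^2 + 10*u + 25)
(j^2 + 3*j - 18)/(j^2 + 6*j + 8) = (j^2 + 3*j - 18)/(j^2 + 6*j + 8)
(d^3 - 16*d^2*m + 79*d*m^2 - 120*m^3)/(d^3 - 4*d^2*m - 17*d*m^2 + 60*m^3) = (d - 8*m)/(d + 4*m)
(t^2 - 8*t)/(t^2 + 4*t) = (t - 8)/(t + 4)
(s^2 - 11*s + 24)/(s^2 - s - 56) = (s - 3)/(s + 7)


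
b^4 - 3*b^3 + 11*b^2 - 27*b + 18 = (b - 2)*(b - 1)*(b - 3*I)*(b + 3*I)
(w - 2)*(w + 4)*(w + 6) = w^3 + 8*w^2 + 4*w - 48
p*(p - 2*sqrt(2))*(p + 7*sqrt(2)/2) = p^3 + 3*sqrt(2)*p^2/2 - 14*p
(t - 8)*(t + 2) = t^2 - 6*t - 16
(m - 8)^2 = m^2 - 16*m + 64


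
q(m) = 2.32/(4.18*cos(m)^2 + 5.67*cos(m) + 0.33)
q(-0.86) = 0.40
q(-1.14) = 0.68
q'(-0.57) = -0.24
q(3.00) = -1.96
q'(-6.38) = -0.03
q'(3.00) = -0.61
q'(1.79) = 17.54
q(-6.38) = 0.23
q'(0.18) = 0.06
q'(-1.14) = -1.64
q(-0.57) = 0.29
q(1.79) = -3.29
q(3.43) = -1.84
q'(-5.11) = 1.92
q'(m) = 2.32*(8.36*sin(m)*cos(m) + 5.67*sin(m))/(4.18*cos(m)^2 + 5.67*cos(m) + 0.33)^2 = (19.3952*cos(m) + 13.1544)*sin(m)/(4.18*cos(m)^2 + 5.67*cos(m) + 0.33)^2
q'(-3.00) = 0.61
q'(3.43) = 0.97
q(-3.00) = -1.96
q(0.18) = 0.23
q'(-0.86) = -0.58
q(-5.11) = 0.74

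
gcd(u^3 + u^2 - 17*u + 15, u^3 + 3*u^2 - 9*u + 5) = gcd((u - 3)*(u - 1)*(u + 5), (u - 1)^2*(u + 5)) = u^2 + 4*u - 5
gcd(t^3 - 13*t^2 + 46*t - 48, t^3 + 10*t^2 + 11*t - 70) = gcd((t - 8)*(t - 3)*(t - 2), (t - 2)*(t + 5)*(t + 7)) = t - 2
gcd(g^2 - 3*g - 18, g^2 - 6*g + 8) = 1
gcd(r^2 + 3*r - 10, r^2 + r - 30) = 1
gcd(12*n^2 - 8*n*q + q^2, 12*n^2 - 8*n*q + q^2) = 12*n^2 - 8*n*q + q^2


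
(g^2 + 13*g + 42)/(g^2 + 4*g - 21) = (g + 6)/(g - 3)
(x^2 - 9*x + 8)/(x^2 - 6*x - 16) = (x - 1)/(x + 2)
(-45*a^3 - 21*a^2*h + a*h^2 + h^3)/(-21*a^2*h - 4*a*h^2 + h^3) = (15*a^2 + 2*a*h - h^2)/(h*(7*a - h))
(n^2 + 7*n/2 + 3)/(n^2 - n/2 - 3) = (n + 2)/(n - 2)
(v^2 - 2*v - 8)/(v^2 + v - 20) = (v + 2)/(v + 5)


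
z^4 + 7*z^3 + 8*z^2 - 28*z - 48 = (z - 2)*(z + 2)*(z + 3)*(z + 4)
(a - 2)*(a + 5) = a^2 + 3*a - 10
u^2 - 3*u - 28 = (u - 7)*(u + 4)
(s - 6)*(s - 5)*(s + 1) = s^3 - 10*s^2 + 19*s + 30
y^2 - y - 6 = (y - 3)*(y + 2)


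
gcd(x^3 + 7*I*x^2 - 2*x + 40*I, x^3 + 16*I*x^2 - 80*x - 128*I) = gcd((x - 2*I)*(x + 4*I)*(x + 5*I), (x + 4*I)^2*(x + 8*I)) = x + 4*I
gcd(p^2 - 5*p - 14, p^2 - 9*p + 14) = p - 7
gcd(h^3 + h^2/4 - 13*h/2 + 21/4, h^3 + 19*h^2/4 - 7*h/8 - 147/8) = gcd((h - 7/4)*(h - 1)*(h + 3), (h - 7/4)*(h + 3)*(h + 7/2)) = h^2 + 5*h/4 - 21/4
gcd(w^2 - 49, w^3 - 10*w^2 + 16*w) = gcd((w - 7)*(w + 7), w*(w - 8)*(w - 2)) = 1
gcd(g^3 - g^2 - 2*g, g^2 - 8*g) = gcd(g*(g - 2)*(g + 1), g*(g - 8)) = g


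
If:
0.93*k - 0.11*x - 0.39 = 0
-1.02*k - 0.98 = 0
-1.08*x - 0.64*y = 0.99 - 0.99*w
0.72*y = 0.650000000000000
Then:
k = -0.96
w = -11.15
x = -11.67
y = 0.90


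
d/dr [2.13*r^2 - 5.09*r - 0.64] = 4.26*r - 5.09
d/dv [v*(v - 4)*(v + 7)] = 3*v^2 + 6*v - 28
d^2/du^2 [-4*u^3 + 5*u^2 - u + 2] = 10 - 24*u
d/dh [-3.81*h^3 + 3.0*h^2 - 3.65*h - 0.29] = -11.43*h^2 + 6.0*h - 3.65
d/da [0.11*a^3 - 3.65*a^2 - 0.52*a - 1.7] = 0.33*a^2 - 7.3*a - 0.52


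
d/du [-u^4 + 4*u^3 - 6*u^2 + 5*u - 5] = -4*u^3 + 12*u^2 - 12*u + 5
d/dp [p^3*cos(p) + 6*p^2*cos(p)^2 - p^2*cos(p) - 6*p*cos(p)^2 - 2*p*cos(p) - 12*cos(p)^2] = -p^3*sin(p) + p^2*sin(p) - 6*p^2*sin(2*p) + 3*p^2*cos(p) + 6*sqrt(2)*p*sin(2*p + pi/4) - 2*sqrt(2)*p*cos(p + pi/4) + 6*p + 12*sin(2*p) - 2*cos(p) - 3*cos(2*p) - 3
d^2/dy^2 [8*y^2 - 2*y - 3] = 16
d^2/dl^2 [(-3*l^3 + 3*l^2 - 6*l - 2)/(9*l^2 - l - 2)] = 4*(-258*l^3 - 171*l^2 - 153*l - 7)/(729*l^6 - 243*l^5 - 459*l^4 + 107*l^3 + 102*l^2 - 12*l - 8)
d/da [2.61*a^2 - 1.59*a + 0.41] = 5.22*a - 1.59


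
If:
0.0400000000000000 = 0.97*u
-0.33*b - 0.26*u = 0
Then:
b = -0.03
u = 0.04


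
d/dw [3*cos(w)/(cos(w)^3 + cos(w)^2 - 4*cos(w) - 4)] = 3*(3*cos(w) + cos(2*w) + cos(3*w) + 9)*sin(w)/(2*(cos(w)^3 + cos(w)^2 - 4*cos(w) - 4)^2)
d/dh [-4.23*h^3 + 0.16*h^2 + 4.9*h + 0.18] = -12.69*h^2 + 0.32*h + 4.9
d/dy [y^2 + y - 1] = 2*y + 1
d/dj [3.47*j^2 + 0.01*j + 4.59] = 6.94*j + 0.01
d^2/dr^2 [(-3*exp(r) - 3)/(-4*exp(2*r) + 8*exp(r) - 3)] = (48*exp(4*r) + 288*exp(3*r) - 504*exp(2*r) + 120*exp(r) + 99)*exp(r)/(64*exp(6*r) - 384*exp(5*r) + 912*exp(4*r) - 1088*exp(3*r) + 684*exp(2*r) - 216*exp(r) + 27)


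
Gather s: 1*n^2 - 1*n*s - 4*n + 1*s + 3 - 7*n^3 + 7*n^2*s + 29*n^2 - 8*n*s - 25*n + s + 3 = -7*n^3 + 30*n^2 - 29*n + s*(7*n^2 - 9*n + 2) + 6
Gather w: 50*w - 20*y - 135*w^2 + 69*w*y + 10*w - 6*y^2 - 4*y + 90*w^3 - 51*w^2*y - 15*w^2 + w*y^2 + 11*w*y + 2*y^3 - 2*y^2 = 90*w^3 + w^2*(-51*y - 150) + w*(y^2 + 80*y + 60) + 2*y^3 - 8*y^2 - 24*y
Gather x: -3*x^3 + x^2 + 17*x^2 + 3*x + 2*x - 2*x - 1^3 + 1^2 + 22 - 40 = -3*x^3 + 18*x^2 + 3*x - 18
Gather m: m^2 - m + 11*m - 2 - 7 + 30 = m^2 + 10*m + 21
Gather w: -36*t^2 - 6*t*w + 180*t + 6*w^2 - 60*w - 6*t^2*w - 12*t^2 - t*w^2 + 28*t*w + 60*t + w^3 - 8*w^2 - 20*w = -48*t^2 + 240*t + w^3 + w^2*(-t - 2) + w*(-6*t^2 + 22*t - 80)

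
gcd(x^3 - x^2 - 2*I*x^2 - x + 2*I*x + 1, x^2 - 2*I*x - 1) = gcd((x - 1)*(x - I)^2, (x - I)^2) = x^2 - 2*I*x - 1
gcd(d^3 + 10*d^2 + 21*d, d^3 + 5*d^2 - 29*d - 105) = d^2 + 10*d + 21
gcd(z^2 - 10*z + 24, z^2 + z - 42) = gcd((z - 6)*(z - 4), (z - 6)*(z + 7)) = z - 6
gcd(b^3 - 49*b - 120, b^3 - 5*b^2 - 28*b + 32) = b - 8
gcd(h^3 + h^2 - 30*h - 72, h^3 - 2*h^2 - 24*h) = h^2 - 2*h - 24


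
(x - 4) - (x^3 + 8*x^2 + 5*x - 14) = -x^3 - 8*x^2 - 4*x + 10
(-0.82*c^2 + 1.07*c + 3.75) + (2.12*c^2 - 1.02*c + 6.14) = 1.3*c^2 + 0.05*c + 9.89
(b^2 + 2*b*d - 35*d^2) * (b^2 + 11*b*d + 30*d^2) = b^4 + 13*b^3*d + 17*b^2*d^2 - 325*b*d^3 - 1050*d^4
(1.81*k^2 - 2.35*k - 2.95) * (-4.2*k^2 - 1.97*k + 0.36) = -7.602*k^4 + 6.3043*k^3 + 17.6711*k^2 + 4.9655*k - 1.062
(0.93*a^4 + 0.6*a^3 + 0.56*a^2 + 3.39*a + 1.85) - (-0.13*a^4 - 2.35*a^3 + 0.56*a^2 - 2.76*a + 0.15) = 1.06*a^4 + 2.95*a^3 + 6.15*a + 1.7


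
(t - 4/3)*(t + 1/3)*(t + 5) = t^3 + 4*t^2 - 49*t/9 - 20/9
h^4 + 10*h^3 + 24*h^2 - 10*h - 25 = (h - 1)*(h + 1)*(h + 5)^2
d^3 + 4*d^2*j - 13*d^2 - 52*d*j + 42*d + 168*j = (d - 7)*(d - 6)*(d + 4*j)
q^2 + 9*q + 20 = (q + 4)*(q + 5)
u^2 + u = u*(u + 1)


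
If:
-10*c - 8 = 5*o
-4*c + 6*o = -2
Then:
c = -19/40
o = -13/20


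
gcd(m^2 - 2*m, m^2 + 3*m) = m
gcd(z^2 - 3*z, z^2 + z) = z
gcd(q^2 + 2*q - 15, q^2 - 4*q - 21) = 1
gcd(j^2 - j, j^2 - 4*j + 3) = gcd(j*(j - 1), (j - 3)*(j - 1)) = j - 1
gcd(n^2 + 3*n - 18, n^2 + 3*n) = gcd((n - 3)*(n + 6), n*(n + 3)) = 1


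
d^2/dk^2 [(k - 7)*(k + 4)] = 2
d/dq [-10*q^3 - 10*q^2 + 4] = 10*q*(-3*q - 2)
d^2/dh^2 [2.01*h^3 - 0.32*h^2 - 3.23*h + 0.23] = 12.06*h - 0.64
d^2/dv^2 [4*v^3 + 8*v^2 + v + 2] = 24*v + 16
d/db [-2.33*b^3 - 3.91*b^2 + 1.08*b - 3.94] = -6.99*b^2 - 7.82*b + 1.08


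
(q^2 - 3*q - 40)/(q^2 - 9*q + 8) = (q + 5)/(q - 1)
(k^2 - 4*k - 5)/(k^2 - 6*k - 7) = (k - 5)/(k - 7)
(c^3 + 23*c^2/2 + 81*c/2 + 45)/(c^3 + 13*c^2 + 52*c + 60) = (2*c^2 + 11*c + 15)/(2*(c^2 + 7*c + 10))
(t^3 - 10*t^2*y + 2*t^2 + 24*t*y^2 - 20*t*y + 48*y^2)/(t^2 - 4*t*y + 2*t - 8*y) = t - 6*y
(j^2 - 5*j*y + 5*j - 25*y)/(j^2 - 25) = (j - 5*y)/(j - 5)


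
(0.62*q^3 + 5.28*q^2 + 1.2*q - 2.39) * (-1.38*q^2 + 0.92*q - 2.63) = -0.8556*q^5 - 6.716*q^4 + 1.571*q^3 - 9.4842*q^2 - 5.3548*q + 6.2857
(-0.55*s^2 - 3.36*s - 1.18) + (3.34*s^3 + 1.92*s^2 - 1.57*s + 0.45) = 3.34*s^3 + 1.37*s^2 - 4.93*s - 0.73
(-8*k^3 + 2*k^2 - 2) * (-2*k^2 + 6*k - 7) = 16*k^5 - 52*k^4 + 68*k^3 - 10*k^2 - 12*k + 14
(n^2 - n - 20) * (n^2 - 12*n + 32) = n^4 - 13*n^3 + 24*n^2 + 208*n - 640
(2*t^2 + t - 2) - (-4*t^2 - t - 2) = 6*t^2 + 2*t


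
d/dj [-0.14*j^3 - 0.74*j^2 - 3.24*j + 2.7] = -0.42*j^2 - 1.48*j - 3.24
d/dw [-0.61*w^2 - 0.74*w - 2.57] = -1.22*w - 0.74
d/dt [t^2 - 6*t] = 2*t - 6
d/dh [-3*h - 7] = -3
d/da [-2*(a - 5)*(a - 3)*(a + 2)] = -6*a^2 + 24*a + 2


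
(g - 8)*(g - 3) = g^2 - 11*g + 24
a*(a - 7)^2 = a^3 - 14*a^2 + 49*a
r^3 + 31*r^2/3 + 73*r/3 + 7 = (r + 1/3)*(r + 3)*(r + 7)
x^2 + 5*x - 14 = (x - 2)*(x + 7)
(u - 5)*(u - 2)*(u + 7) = u^3 - 39*u + 70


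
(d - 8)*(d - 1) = d^2 - 9*d + 8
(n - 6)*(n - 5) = n^2 - 11*n + 30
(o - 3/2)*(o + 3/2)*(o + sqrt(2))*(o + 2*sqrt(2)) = o^4 + 3*sqrt(2)*o^3 + 7*o^2/4 - 27*sqrt(2)*o/4 - 9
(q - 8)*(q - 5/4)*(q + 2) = q^3 - 29*q^2/4 - 17*q/2 + 20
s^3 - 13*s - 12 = (s - 4)*(s + 1)*(s + 3)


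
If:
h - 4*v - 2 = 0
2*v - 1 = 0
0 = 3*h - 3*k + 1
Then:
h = 4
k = 13/3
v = 1/2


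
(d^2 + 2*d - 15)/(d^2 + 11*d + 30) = (d - 3)/(d + 6)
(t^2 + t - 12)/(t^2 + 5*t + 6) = (t^2 + t - 12)/(t^2 + 5*t + 6)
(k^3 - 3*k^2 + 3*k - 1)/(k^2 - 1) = (k^2 - 2*k + 1)/(k + 1)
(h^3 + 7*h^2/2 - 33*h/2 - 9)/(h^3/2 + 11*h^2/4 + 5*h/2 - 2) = 2*(2*h^3 + 7*h^2 - 33*h - 18)/(2*h^3 + 11*h^2 + 10*h - 8)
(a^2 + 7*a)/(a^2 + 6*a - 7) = a/(a - 1)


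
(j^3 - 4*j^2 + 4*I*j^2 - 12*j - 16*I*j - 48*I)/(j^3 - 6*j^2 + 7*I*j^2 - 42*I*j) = (j^2 + 2*j*(1 + 2*I) + 8*I)/(j*(j + 7*I))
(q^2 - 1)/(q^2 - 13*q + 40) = (q^2 - 1)/(q^2 - 13*q + 40)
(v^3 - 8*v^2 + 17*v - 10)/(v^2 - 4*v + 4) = (v^2 - 6*v + 5)/(v - 2)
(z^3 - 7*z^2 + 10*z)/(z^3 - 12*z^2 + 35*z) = (z - 2)/(z - 7)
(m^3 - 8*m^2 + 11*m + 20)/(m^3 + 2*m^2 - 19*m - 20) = (m - 5)/(m + 5)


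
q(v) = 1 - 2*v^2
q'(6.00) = -24.00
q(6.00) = -71.00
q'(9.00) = -36.00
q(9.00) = -161.00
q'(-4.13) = 16.52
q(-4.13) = -33.11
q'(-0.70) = 2.80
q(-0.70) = 0.02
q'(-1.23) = 4.92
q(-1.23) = -2.03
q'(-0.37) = 1.48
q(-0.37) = 0.73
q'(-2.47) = 9.88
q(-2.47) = -11.20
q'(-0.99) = 3.96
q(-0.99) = -0.96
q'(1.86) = -7.44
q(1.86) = -5.92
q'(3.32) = -13.28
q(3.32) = -21.04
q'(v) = -4*v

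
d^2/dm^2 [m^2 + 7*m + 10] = 2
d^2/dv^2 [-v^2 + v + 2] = -2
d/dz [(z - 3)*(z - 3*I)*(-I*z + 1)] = -3*I*z^2 - z*(4 - 6*I) + 6 - 3*I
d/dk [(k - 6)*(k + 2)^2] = (k + 2)*(3*k - 10)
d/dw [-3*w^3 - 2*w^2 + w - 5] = -9*w^2 - 4*w + 1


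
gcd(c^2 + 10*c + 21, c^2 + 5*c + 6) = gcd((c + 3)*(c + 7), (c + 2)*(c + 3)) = c + 3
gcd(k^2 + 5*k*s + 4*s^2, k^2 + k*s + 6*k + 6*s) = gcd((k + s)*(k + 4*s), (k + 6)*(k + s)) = k + s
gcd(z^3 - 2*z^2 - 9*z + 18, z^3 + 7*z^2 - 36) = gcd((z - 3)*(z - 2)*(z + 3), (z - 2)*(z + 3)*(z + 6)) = z^2 + z - 6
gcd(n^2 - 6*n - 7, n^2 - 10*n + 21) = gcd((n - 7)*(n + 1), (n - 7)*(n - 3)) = n - 7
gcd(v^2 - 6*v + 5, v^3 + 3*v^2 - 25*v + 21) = v - 1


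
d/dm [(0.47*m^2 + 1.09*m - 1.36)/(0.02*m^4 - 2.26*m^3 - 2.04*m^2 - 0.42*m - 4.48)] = (-0.0188*m^5 + 0.996799999999999*m^4 + 5.0356*m^3 - 7.1946*m^2 - 9.76*m - 5.4544)/(0.0004*m^8 - 0.0904*m^7 + 5.026*m^6 + 9.204*m^5 + 5.8808*m^4 + 21.9632*m^3 + 18.4548*m^2 + 3.7632*m + 20.0704)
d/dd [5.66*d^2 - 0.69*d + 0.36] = 11.32*d - 0.69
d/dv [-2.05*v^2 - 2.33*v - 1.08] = -4.1*v - 2.33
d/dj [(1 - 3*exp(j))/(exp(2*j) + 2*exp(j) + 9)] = (3*exp(2*j) - 2*exp(j) - 29)*exp(j)/(exp(4*j) + 4*exp(3*j) + 22*exp(2*j) + 36*exp(j) + 81)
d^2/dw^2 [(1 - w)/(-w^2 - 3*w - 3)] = 2*((w - 1)*(2*w + 3)^2 - (3*w + 2)*(w^2 + 3*w + 3))/(w^2 + 3*w + 3)^3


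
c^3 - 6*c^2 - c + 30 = (c - 5)*(c - 3)*(c + 2)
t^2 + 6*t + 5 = (t + 1)*(t + 5)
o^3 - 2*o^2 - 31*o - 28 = (o - 7)*(o + 1)*(o + 4)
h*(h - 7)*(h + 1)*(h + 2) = h^4 - 4*h^3 - 19*h^2 - 14*h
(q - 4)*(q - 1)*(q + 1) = q^3 - 4*q^2 - q + 4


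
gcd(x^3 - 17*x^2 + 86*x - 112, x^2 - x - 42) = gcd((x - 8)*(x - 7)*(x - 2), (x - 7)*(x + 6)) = x - 7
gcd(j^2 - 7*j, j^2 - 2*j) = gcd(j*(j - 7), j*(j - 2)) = j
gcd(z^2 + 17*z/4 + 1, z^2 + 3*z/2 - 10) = z + 4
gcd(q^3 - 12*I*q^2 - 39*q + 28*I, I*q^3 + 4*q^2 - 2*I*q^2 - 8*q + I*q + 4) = q - 4*I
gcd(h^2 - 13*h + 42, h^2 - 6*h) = h - 6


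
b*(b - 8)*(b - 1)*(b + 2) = b^4 - 7*b^3 - 10*b^2 + 16*b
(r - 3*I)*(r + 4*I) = r^2 + I*r + 12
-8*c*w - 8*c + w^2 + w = (-8*c + w)*(w + 1)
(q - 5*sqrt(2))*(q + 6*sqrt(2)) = q^2 + sqrt(2)*q - 60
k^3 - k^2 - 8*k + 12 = (k - 2)^2*(k + 3)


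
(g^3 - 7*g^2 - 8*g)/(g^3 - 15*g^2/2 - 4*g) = 2*(g + 1)/(2*g + 1)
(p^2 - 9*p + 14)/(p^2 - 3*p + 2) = (p - 7)/(p - 1)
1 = 1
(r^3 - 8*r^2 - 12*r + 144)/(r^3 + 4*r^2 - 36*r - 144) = (r - 6)/(r + 6)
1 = 1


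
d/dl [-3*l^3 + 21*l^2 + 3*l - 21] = -9*l^2 + 42*l + 3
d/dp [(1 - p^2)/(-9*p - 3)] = (3*p^2 + 2*p + 3)/(3*(9*p^2 + 6*p + 1))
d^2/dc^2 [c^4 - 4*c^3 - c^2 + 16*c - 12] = 12*c^2 - 24*c - 2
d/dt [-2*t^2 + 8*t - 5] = 8 - 4*t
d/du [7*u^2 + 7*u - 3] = 14*u + 7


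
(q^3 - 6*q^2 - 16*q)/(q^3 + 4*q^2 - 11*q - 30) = q*(q - 8)/(q^2 + 2*q - 15)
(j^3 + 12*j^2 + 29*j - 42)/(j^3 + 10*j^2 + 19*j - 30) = (j + 7)/(j + 5)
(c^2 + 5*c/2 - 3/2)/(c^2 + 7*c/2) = (2*c^2 + 5*c - 3)/(c*(2*c + 7))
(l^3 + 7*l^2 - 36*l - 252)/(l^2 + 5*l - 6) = (l^2 + l - 42)/(l - 1)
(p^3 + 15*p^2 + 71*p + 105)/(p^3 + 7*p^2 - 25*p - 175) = (p + 3)/(p - 5)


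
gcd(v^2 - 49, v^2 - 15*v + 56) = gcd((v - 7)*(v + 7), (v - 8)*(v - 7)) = v - 7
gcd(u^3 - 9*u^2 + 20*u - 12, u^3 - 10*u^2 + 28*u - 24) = u^2 - 8*u + 12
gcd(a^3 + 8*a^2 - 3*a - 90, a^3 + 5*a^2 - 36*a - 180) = a^2 + 11*a + 30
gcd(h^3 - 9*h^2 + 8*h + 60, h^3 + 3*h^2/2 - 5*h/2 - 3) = h + 2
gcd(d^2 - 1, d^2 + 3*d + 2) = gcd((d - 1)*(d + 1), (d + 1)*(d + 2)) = d + 1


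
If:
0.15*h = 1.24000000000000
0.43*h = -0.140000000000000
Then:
No Solution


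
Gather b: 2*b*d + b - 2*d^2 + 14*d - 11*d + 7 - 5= b*(2*d + 1) - 2*d^2 + 3*d + 2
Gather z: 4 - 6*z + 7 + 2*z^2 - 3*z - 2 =2*z^2 - 9*z + 9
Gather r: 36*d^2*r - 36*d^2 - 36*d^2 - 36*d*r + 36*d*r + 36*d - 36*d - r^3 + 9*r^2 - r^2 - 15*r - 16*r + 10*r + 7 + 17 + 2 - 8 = -72*d^2 - r^3 + 8*r^2 + r*(36*d^2 - 21) + 18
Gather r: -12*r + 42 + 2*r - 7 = 35 - 10*r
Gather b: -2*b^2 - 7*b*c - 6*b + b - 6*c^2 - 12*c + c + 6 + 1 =-2*b^2 + b*(-7*c - 5) - 6*c^2 - 11*c + 7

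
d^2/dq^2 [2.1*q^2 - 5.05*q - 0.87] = 4.20000000000000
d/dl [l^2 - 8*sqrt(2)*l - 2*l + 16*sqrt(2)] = 2*l - 8*sqrt(2) - 2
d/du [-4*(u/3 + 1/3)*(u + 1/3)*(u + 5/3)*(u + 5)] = -16*u^3/3 - 32*u^2 - 1264*u/27 - 160/9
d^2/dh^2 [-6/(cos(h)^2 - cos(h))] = 6*((1 - cos(2*h))^2 + 15*cos(h)/4 + 3*cos(2*h)/2 - 3*cos(3*h)/4 - 9/2)/((cos(h) - 1)^3*cos(h)^3)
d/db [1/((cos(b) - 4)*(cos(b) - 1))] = (2*cos(b) - 5)*sin(b)/((cos(b) - 4)^2*(cos(b) - 1)^2)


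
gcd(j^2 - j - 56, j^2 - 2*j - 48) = j - 8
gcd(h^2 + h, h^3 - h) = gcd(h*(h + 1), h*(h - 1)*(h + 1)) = h^2 + h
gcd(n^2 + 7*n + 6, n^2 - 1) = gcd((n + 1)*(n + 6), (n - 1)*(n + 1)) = n + 1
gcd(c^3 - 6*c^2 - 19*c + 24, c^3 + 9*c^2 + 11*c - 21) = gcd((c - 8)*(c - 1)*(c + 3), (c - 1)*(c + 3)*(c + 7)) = c^2 + 2*c - 3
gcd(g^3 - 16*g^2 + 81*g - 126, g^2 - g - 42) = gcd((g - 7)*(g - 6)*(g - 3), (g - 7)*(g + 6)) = g - 7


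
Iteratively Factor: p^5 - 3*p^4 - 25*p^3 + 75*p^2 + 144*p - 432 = (p - 3)*(p^4 - 25*p^2 + 144) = (p - 3)*(p + 4)*(p^3 - 4*p^2 - 9*p + 36) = (p - 3)*(p + 3)*(p + 4)*(p^2 - 7*p + 12) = (p - 4)*(p - 3)*(p + 3)*(p + 4)*(p - 3)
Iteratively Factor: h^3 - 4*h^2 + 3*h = (h - 1)*(h^2 - 3*h) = h*(h - 1)*(h - 3)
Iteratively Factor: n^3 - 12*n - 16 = (n + 2)*(n^2 - 2*n - 8) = (n - 4)*(n + 2)*(n + 2)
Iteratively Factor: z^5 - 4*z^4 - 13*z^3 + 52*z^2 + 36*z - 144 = (z - 3)*(z^4 - z^3 - 16*z^2 + 4*z + 48) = (z - 3)*(z - 2)*(z^3 + z^2 - 14*z - 24) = (z - 3)*(z - 2)*(z + 3)*(z^2 - 2*z - 8) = (z - 4)*(z - 3)*(z - 2)*(z + 3)*(z + 2)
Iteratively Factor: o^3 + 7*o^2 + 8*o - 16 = (o + 4)*(o^2 + 3*o - 4) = (o + 4)^2*(o - 1)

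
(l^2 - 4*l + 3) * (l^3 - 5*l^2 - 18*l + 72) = l^5 - 9*l^4 + 5*l^3 + 129*l^2 - 342*l + 216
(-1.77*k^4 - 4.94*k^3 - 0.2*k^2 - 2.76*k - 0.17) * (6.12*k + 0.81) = -10.8324*k^5 - 31.6665*k^4 - 5.2254*k^3 - 17.0532*k^2 - 3.276*k - 0.1377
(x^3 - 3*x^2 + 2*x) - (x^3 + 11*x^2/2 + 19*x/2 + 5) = -17*x^2/2 - 15*x/2 - 5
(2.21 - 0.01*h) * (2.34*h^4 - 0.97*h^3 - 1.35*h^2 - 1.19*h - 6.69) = -0.0234*h^5 + 5.1811*h^4 - 2.1302*h^3 - 2.9716*h^2 - 2.563*h - 14.7849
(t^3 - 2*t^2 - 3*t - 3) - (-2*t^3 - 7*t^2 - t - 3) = 3*t^3 + 5*t^2 - 2*t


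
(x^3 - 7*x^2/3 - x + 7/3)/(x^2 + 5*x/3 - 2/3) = (3*x^3 - 7*x^2 - 3*x + 7)/(3*x^2 + 5*x - 2)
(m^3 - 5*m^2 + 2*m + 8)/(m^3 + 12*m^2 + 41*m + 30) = (m^2 - 6*m + 8)/(m^2 + 11*m + 30)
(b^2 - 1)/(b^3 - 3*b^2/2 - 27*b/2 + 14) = 2*(b + 1)/(2*b^2 - b - 28)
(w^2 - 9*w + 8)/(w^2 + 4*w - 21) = (w^2 - 9*w + 8)/(w^2 + 4*w - 21)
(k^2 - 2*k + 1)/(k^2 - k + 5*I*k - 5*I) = (k - 1)/(k + 5*I)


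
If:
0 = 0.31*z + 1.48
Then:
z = -4.77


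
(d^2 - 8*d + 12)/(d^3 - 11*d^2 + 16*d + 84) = (d - 2)/(d^2 - 5*d - 14)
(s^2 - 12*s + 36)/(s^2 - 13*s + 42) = (s - 6)/(s - 7)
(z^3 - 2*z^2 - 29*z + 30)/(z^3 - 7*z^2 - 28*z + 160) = (z^2 - 7*z + 6)/(z^2 - 12*z + 32)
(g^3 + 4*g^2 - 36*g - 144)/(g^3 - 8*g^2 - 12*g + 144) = (g + 6)/(g - 6)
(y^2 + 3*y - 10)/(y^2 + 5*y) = (y - 2)/y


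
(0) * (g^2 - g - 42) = 0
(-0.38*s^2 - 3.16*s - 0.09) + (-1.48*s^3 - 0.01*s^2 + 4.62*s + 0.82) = -1.48*s^3 - 0.39*s^2 + 1.46*s + 0.73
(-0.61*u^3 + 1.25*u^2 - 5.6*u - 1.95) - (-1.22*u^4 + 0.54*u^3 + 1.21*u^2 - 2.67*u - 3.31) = 1.22*u^4 - 1.15*u^3 + 0.04*u^2 - 2.93*u + 1.36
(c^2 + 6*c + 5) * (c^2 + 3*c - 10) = c^4 + 9*c^3 + 13*c^2 - 45*c - 50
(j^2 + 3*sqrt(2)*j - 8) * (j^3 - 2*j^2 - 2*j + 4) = j^5 - 2*j^4 + 3*sqrt(2)*j^4 - 10*j^3 - 6*sqrt(2)*j^3 - 6*sqrt(2)*j^2 + 20*j^2 + 16*j + 12*sqrt(2)*j - 32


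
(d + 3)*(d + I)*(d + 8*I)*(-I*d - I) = -I*d^4 + 9*d^3 - 4*I*d^3 + 36*d^2 + 5*I*d^2 + 27*d + 32*I*d + 24*I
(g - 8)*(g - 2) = g^2 - 10*g + 16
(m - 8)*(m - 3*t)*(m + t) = m^3 - 2*m^2*t - 8*m^2 - 3*m*t^2 + 16*m*t + 24*t^2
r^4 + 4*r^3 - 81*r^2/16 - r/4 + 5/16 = (r - 1)*(r - 1/4)*(r + 1/4)*(r + 5)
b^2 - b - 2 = (b - 2)*(b + 1)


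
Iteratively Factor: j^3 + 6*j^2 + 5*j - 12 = (j - 1)*(j^2 + 7*j + 12) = (j - 1)*(j + 3)*(j + 4)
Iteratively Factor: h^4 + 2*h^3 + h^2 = (h)*(h^3 + 2*h^2 + h) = h*(h + 1)*(h^2 + h) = h^2*(h + 1)*(h + 1)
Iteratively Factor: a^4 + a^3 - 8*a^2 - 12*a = (a)*(a^3 + a^2 - 8*a - 12) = a*(a + 2)*(a^2 - a - 6) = a*(a - 3)*(a + 2)*(a + 2)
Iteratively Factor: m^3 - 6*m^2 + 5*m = (m - 1)*(m^2 - 5*m) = (m - 5)*(m - 1)*(m)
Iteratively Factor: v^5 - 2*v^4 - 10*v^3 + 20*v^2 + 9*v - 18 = (v + 3)*(v^4 - 5*v^3 + 5*v^2 + 5*v - 6) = (v - 1)*(v + 3)*(v^3 - 4*v^2 + v + 6) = (v - 1)*(v + 1)*(v + 3)*(v^2 - 5*v + 6) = (v - 3)*(v - 1)*(v + 1)*(v + 3)*(v - 2)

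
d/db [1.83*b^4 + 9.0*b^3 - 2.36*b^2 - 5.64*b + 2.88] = 7.32*b^3 + 27.0*b^2 - 4.72*b - 5.64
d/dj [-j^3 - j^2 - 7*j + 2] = -3*j^2 - 2*j - 7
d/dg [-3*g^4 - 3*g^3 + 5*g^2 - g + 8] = -12*g^3 - 9*g^2 + 10*g - 1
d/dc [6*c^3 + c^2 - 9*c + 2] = 18*c^2 + 2*c - 9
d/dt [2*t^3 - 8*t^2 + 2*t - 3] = 6*t^2 - 16*t + 2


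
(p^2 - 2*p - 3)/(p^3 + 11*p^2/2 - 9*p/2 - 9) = 2*(p - 3)/(2*p^2 + 9*p - 18)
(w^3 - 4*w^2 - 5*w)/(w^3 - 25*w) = (w + 1)/(w + 5)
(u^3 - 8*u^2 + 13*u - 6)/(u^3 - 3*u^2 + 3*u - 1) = (u - 6)/(u - 1)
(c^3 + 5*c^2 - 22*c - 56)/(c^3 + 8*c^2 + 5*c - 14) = (c - 4)/(c - 1)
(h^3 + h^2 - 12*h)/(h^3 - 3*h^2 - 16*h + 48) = h/(h - 4)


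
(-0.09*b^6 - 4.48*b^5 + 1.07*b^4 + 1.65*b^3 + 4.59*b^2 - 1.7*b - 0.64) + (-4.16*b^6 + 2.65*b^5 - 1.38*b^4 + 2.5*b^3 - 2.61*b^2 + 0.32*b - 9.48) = -4.25*b^6 - 1.83*b^5 - 0.31*b^4 + 4.15*b^3 + 1.98*b^2 - 1.38*b - 10.12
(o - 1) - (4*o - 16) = 15 - 3*o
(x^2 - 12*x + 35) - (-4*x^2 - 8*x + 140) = 5*x^2 - 4*x - 105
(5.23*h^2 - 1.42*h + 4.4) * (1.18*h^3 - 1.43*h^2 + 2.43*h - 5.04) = 6.1714*h^5 - 9.1545*h^4 + 19.9315*h^3 - 36.1018*h^2 + 17.8488*h - 22.176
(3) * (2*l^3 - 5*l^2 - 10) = 6*l^3 - 15*l^2 - 30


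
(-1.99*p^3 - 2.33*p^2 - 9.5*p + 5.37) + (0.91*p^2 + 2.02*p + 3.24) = -1.99*p^3 - 1.42*p^2 - 7.48*p + 8.61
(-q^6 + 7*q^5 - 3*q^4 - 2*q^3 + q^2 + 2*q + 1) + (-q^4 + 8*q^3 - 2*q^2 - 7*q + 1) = -q^6 + 7*q^5 - 4*q^4 + 6*q^3 - q^2 - 5*q + 2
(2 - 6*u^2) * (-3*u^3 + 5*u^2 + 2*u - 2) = 18*u^5 - 30*u^4 - 18*u^3 + 22*u^2 + 4*u - 4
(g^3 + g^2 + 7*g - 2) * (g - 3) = g^4 - 2*g^3 + 4*g^2 - 23*g + 6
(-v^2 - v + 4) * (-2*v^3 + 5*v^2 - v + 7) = 2*v^5 - 3*v^4 - 12*v^3 + 14*v^2 - 11*v + 28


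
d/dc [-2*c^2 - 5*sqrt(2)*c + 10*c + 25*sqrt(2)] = -4*c - 5*sqrt(2) + 10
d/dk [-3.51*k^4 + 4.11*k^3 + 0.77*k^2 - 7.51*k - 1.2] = -14.04*k^3 + 12.33*k^2 + 1.54*k - 7.51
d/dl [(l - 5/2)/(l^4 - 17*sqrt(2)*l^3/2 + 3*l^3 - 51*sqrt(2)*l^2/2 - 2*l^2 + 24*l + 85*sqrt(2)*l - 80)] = (4*l^4 - 34*sqrt(2)*l^3 + 12*l^3 - 102*sqrt(2)*l^2 - 8*l^2 + 96*l + 340*sqrt(2)*l - (2*l - 5)*(8*l^3 - 51*sqrt(2)*l^2 + 18*l^2 - 102*sqrt(2)*l - 8*l + 48 + 170*sqrt(2)) - 320)/(2*l^4 - 17*sqrt(2)*l^3 + 6*l^3 - 51*sqrt(2)*l^2 - 4*l^2 + 48*l + 170*sqrt(2)*l - 160)^2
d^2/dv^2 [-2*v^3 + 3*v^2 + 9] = 6 - 12*v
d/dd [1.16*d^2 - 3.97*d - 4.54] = 2.32*d - 3.97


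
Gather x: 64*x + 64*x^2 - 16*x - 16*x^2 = 48*x^2 + 48*x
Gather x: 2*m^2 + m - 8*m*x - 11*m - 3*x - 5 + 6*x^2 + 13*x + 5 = 2*m^2 - 10*m + 6*x^2 + x*(10 - 8*m)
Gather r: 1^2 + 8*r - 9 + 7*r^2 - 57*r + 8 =7*r^2 - 49*r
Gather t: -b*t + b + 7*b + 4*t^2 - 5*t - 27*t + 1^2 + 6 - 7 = 8*b + 4*t^2 + t*(-b - 32)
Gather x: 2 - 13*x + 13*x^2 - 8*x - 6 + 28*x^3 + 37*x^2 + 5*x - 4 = 28*x^3 + 50*x^2 - 16*x - 8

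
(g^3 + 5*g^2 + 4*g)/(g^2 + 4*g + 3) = g*(g + 4)/(g + 3)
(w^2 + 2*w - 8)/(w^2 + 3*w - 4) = (w - 2)/(w - 1)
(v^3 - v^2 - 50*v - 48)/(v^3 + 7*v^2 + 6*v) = (v - 8)/v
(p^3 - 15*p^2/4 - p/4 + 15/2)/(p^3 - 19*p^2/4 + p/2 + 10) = (p - 3)/(p - 4)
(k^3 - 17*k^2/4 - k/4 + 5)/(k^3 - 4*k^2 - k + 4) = (k - 5/4)/(k - 1)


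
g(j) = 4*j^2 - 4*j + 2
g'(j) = 8*j - 4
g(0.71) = 1.18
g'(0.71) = 1.68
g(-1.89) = 23.85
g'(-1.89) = -19.12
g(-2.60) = 39.44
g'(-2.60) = -24.80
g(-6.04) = 172.09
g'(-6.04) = -52.32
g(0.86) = 1.52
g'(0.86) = 2.88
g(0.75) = 1.25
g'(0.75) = 2.00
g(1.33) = 3.76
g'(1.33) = 6.64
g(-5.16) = 129.14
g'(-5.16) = -45.28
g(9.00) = 290.00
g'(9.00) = 68.00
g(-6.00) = 170.00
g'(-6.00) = -52.00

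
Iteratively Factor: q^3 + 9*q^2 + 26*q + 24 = (q + 2)*(q^2 + 7*q + 12) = (q + 2)*(q + 3)*(q + 4)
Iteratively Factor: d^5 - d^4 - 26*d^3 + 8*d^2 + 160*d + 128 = (d - 4)*(d^4 + 3*d^3 - 14*d^2 - 48*d - 32) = (d - 4)^2*(d^3 + 7*d^2 + 14*d + 8) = (d - 4)^2*(d + 4)*(d^2 + 3*d + 2) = (d - 4)^2*(d + 2)*(d + 4)*(d + 1)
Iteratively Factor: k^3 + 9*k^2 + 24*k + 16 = (k + 4)*(k^2 + 5*k + 4) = (k + 4)^2*(k + 1)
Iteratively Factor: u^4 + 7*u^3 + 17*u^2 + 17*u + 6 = (u + 3)*(u^3 + 4*u^2 + 5*u + 2) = (u + 1)*(u + 3)*(u^2 + 3*u + 2) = (u + 1)^2*(u + 3)*(u + 2)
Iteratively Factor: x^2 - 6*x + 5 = (x - 1)*(x - 5)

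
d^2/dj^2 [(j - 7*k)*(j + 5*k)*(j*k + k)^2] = k^2*(12*j^2 - 12*j*k + 12*j - 70*k^2 - 8*k + 2)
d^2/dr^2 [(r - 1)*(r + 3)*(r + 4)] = 6*r + 12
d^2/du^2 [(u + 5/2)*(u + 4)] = 2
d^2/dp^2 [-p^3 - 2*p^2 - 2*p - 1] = -6*p - 4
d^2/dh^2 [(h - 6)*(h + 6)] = 2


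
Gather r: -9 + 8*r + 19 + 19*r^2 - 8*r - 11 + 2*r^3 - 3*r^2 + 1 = 2*r^3 + 16*r^2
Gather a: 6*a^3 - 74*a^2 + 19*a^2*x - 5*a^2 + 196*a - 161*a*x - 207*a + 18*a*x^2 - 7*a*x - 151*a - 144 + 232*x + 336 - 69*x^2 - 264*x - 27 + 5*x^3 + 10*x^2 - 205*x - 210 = 6*a^3 + a^2*(19*x - 79) + a*(18*x^2 - 168*x - 162) + 5*x^3 - 59*x^2 - 237*x - 45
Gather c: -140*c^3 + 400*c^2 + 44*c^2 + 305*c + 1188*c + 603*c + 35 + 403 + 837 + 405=-140*c^3 + 444*c^2 + 2096*c + 1680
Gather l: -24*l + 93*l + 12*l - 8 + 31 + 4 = 81*l + 27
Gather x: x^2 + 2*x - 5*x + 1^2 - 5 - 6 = x^2 - 3*x - 10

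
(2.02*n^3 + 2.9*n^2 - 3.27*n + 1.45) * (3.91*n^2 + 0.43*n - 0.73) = 7.8982*n^5 + 12.2076*n^4 - 13.0133*n^3 + 2.1464*n^2 + 3.0106*n - 1.0585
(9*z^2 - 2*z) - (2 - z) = 9*z^2 - z - 2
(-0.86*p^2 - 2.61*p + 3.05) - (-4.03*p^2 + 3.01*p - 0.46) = 3.17*p^2 - 5.62*p + 3.51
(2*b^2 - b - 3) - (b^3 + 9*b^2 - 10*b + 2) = -b^3 - 7*b^2 + 9*b - 5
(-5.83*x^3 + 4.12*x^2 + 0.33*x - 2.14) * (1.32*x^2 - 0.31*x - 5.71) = -7.6956*x^5 + 7.2457*x^4 + 32.4477*x^3 - 26.4523*x^2 - 1.2209*x + 12.2194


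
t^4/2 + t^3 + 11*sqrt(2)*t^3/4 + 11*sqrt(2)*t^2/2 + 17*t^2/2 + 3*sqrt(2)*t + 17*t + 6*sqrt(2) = (t/2 + sqrt(2))*(t + 2)*(t + sqrt(2)/2)*(t + 3*sqrt(2))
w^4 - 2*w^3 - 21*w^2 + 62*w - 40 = (w - 4)*(w - 2)*(w - 1)*(w + 5)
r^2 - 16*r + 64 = (r - 8)^2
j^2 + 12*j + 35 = (j + 5)*(j + 7)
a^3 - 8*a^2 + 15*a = a*(a - 5)*(a - 3)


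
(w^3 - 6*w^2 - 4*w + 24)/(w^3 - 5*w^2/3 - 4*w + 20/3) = 3*(w - 6)/(3*w - 5)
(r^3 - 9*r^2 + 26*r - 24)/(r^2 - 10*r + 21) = (r^2 - 6*r + 8)/(r - 7)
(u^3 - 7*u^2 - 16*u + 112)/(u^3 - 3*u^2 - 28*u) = (u - 4)/u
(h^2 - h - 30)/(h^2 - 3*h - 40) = (h - 6)/(h - 8)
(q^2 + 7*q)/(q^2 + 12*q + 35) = q/(q + 5)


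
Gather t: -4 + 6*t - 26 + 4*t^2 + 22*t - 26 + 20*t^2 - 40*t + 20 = 24*t^2 - 12*t - 36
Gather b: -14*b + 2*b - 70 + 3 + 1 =-12*b - 66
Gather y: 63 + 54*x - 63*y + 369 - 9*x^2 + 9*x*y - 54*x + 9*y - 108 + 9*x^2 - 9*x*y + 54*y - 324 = 0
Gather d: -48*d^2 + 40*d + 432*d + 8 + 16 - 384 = -48*d^2 + 472*d - 360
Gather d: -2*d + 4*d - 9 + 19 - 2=2*d + 8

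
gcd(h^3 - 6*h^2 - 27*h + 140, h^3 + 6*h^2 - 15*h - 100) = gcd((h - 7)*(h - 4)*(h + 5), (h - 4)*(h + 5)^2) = h^2 + h - 20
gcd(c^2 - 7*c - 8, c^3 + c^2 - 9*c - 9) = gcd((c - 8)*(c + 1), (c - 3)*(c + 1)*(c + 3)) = c + 1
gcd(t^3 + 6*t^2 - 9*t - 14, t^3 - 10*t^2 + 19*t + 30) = t + 1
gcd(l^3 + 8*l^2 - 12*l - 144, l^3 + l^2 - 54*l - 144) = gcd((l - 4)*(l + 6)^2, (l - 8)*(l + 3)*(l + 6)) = l + 6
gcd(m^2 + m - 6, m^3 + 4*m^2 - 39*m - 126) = m + 3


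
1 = 1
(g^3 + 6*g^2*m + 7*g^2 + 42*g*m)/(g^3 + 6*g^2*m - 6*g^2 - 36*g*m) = (g + 7)/(g - 6)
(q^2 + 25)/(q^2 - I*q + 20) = (q + 5*I)/(q + 4*I)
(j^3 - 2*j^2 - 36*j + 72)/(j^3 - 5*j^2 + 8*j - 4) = (j^2 - 36)/(j^2 - 3*j + 2)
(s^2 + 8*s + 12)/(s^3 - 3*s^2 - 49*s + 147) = (s^2 + 8*s + 12)/(s^3 - 3*s^2 - 49*s + 147)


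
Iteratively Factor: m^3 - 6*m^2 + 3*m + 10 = (m + 1)*(m^2 - 7*m + 10) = (m - 2)*(m + 1)*(m - 5)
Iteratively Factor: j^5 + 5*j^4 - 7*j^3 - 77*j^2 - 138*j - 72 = (j + 2)*(j^4 + 3*j^3 - 13*j^2 - 51*j - 36) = (j + 2)*(j + 3)*(j^3 - 13*j - 12) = (j + 1)*(j + 2)*(j + 3)*(j^2 - j - 12) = (j - 4)*(j + 1)*(j + 2)*(j + 3)*(j + 3)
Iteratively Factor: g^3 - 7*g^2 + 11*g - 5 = (g - 1)*(g^2 - 6*g + 5) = (g - 5)*(g - 1)*(g - 1)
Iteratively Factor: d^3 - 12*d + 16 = (d - 2)*(d^2 + 2*d - 8) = (d - 2)^2*(d + 4)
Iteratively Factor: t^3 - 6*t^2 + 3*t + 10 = (t - 5)*(t^2 - t - 2) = (t - 5)*(t - 2)*(t + 1)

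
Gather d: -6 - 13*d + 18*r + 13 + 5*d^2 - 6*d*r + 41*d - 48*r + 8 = 5*d^2 + d*(28 - 6*r) - 30*r + 15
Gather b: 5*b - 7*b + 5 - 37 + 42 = 10 - 2*b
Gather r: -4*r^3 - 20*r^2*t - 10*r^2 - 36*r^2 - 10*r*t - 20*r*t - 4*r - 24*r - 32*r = -4*r^3 + r^2*(-20*t - 46) + r*(-30*t - 60)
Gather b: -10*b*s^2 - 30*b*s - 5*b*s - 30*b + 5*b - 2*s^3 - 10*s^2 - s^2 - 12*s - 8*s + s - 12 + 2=b*(-10*s^2 - 35*s - 25) - 2*s^3 - 11*s^2 - 19*s - 10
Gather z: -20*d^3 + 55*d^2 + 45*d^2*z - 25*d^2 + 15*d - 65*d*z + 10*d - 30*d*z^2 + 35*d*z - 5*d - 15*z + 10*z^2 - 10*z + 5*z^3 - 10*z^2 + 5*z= -20*d^3 + 30*d^2 - 30*d*z^2 + 20*d + 5*z^3 + z*(45*d^2 - 30*d - 20)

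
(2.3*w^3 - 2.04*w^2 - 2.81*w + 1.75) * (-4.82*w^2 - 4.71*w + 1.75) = -11.086*w^5 - 1.0002*w^4 + 27.1776*w^3 + 1.2301*w^2 - 13.16*w + 3.0625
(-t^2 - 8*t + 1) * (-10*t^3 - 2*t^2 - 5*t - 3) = 10*t^5 + 82*t^4 + 11*t^3 + 41*t^2 + 19*t - 3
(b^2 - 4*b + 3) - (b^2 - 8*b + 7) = 4*b - 4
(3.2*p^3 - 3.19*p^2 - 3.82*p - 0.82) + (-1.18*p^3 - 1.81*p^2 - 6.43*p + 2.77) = 2.02*p^3 - 5.0*p^2 - 10.25*p + 1.95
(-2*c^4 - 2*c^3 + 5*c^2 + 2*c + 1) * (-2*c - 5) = 4*c^5 + 14*c^4 - 29*c^2 - 12*c - 5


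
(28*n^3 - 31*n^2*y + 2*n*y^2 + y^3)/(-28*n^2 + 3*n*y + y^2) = -n + y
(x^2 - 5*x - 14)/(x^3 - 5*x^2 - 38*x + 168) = (x + 2)/(x^2 + 2*x - 24)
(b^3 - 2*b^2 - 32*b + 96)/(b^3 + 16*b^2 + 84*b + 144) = (b^2 - 8*b + 16)/(b^2 + 10*b + 24)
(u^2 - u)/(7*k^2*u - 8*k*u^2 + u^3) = (u - 1)/(7*k^2 - 8*k*u + u^2)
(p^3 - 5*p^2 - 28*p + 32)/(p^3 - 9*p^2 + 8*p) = (p + 4)/p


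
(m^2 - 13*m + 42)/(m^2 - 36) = (m - 7)/(m + 6)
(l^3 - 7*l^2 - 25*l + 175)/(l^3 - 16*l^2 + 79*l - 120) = (l^2 - 2*l - 35)/(l^2 - 11*l + 24)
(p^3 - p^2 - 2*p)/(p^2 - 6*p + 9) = p*(p^2 - p - 2)/(p^2 - 6*p + 9)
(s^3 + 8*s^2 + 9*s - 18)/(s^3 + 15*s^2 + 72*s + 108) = (s - 1)/(s + 6)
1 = 1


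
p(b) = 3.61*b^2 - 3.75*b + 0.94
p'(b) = 7.22*b - 3.75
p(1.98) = 7.67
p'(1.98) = 10.55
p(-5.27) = 120.96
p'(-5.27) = -41.80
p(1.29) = 2.11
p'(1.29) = 5.56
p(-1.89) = 20.92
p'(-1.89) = -17.40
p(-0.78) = 6.06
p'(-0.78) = -9.38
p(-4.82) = 102.88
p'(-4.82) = -38.55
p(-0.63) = 4.74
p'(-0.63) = -8.30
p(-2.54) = 33.76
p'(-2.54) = -22.09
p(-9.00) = 327.10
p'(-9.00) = -68.73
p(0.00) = 0.94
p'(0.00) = -3.75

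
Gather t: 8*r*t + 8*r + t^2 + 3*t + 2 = 8*r + t^2 + t*(8*r + 3) + 2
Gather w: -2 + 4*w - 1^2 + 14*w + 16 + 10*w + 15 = 28*w + 28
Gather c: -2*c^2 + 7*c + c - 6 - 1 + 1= -2*c^2 + 8*c - 6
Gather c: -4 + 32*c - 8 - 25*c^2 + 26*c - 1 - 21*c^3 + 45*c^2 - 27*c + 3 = -21*c^3 + 20*c^2 + 31*c - 10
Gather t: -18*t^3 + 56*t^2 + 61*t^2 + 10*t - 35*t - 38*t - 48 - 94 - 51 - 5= -18*t^3 + 117*t^2 - 63*t - 198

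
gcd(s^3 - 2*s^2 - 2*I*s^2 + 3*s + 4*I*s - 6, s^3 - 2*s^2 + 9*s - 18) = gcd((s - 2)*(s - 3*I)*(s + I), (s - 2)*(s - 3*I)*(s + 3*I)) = s^2 + s*(-2 - 3*I) + 6*I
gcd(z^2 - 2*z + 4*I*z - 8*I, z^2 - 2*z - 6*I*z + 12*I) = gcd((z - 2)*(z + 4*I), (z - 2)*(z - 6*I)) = z - 2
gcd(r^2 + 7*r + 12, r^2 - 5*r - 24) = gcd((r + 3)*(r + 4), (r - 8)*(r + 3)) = r + 3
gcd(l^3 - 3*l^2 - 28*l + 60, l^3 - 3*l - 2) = l - 2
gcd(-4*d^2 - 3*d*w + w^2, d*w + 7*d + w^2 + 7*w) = d + w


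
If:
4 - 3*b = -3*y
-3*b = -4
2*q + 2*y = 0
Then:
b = 4/3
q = 0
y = 0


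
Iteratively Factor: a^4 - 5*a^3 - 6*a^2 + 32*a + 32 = (a + 2)*(a^3 - 7*a^2 + 8*a + 16) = (a + 1)*(a + 2)*(a^2 - 8*a + 16) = (a - 4)*(a + 1)*(a + 2)*(a - 4)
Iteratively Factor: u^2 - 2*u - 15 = (u - 5)*(u + 3)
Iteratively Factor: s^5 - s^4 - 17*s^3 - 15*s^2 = (s)*(s^4 - s^3 - 17*s^2 - 15*s) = s*(s + 3)*(s^3 - 4*s^2 - 5*s) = s^2*(s + 3)*(s^2 - 4*s - 5) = s^2*(s - 5)*(s + 3)*(s + 1)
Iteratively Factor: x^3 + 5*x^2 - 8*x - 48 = (x + 4)*(x^2 + x - 12) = (x + 4)^2*(x - 3)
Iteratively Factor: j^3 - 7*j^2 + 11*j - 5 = (j - 5)*(j^2 - 2*j + 1) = (j - 5)*(j - 1)*(j - 1)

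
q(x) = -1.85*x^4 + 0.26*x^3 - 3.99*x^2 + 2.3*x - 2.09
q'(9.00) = -5400.94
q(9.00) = -12252.89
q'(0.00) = 2.30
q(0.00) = -2.09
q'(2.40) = -114.66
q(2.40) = -77.34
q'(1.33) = -24.34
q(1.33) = -11.27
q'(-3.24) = 288.03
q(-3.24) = -264.14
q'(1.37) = -26.20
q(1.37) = -12.28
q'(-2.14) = 95.47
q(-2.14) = -66.63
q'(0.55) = -3.08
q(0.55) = -2.16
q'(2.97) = -208.39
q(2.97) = -167.59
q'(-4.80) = 876.96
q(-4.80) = -1115.87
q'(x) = -7.4*x^3 + 0.78*x^2 - 7.98*x + 2.3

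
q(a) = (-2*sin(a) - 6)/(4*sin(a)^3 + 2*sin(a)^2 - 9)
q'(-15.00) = -0.27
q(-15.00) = 0.51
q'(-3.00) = -0.20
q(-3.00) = 0.64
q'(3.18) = -0.21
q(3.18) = 0.66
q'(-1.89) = -0.14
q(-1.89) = 0.39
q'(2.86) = -0.39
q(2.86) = 0.75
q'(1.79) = -2.46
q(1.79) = 2.36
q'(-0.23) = 0.20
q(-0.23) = 0.62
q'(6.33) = 0.24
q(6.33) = 0.68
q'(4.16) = -0.22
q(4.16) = 0.43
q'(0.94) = 1.80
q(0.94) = 1.36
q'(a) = (-12*sin(a)^2*cos(a) - 4*sin(a)*cos(a))*(-2*sin(a) - 6)/(4*sin(a)^3 + 2*sin(a)^2 - 9)^2 - 2*cos(a)/(4*sin(a)^3 + 2*sin(a)^2 - 9) = 2*(8*sin(a)^3 + 38*sin(a)^2 + 12*sin(a) + 9)*cos(a)/(4*sin(a)^3 + 2*sin(a)^2 - 9)^2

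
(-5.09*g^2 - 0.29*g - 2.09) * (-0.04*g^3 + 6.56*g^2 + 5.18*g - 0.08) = 0.2036*g^5 - 33.3788*g^4 - 28.185*g^3 - 14.8054*g^2 - 10.803*g + 0.1672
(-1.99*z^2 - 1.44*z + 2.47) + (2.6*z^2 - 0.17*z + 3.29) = 0.61*z^2 - 1.61*z + 5.76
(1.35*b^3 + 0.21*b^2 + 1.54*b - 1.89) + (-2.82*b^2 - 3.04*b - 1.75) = 1.35*b^3 - 2.61*b^2 - 1.5*b - 3.64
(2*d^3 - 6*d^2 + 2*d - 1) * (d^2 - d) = 2*d^5 - 8*d^4 + 8*d^3 - 3*d^2 + d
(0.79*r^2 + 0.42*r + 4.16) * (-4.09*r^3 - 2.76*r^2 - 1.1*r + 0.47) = -3.2311*r^5 - 3.8982*r^4 - 19.0426*r^3 - 11.5723*r^2 - 4.3786*r + 1.9552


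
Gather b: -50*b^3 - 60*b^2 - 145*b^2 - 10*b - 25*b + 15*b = -50*b^3 - 205*b^2 - 20*b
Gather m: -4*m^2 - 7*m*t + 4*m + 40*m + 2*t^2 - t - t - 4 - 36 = -4*m^2 + m*(44 - 7*t) + 2*t^2 - 2*t - 40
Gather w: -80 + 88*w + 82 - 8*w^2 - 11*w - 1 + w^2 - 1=-7*w^2 + 77*w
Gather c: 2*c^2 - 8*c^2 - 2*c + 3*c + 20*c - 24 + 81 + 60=-6*c^2 + 21*c + 117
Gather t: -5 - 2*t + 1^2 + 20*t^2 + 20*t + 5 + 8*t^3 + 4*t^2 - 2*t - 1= 8*t^3 + 24*t^2 + 16*t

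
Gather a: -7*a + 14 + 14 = 28 - 7*a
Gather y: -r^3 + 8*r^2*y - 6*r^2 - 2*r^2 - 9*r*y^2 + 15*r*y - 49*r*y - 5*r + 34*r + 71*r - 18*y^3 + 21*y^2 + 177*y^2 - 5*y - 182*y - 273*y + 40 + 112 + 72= -r^3 - 8*r^2 + 100*r - 18*y^3 + y^2*(198 - 9*r) + y*(8*r^2 - 34*r - 460) + 224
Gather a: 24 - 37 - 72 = -85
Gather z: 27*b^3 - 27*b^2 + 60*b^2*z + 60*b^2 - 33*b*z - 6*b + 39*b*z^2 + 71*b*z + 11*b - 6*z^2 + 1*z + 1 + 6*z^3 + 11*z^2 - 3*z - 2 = 27*b^3 + 33*b^2 + 5*b + 6*z^3 + z^2*(39*b + 5) + z*(60*b^2 + 38*b - 2) - 1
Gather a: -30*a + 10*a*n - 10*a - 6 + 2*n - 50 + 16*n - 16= a*(10*n - 40) + 18*n - 72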